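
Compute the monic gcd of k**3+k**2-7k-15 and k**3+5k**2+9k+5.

k**2+4k+5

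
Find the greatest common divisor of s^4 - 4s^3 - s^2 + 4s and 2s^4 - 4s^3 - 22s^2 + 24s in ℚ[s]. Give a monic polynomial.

Apply the Euclidean algorithm:
  s^4 - 4s^3 - s^2 + 4s = (1/2)(2s^4 - 4s^3 - 22s^2 + 24s) + (-2s^3 + 10s^2 - 8s)
  2s^4 - 4s^3 - 22s^2 + 24s = (-s - 3)(-2s^3 + 10s^2 - 8s) + (0)
Last nonzero remainder: -2s^3 + 10s^2 - 8s. Dividing through by -2 gives the monic gcd s^3 - 5s^2 + 4s.

s^3 - 5s^2 + 4s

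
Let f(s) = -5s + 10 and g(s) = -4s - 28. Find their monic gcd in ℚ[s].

1

By polynomial division,
  -5s + 10 = (5/4)(-4s - 28) + (45)
  -4s - 28 = (-(4/45)s - 28/45)(45) + (0)
The last nonzero remainder is the constant 45, so the polynomials are coprime and gcd = 1.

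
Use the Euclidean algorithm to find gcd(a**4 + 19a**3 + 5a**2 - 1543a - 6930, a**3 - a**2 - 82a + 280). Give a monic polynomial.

a + 10

By polynomial division,
  a**4 + 19a**3 + 5a**2 - 1543a - 6930 = (a + 20)(a**3 - a**2 - 82a + 280) + (107a**2 - 183a - 12530)
  a**3 - a**2 - 82a + 280 = ((1/107)a + 76/11449)(107a**2 - 183a - 12530) + ((415800/11449)a + 4158000/11449)
  107a**2 - 183a - 12530 = ((1225043/415800)a - 2049371/59400)((415800/11449)a + 4158000/11449) + (0)
Last nonzero remainder: (415800/11449)a + 4158000/11449. Dividing through by 415800/11449 gives the monic gcd a + 10.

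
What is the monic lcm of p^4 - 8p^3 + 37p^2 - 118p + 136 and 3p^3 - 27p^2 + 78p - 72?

p^5 - 11p^4 + 61p^3 - 229p^2 + 490p - 408

Repeated division with remainder:
  p^4 - 8p^3 + 37p^2 - 118p + 136 = ((1/3)p + 1/3)(3p^3 - 27p^2 + 78p - 72) + (20p^2 - 120p + 160)
  3p^3 - 27p^2 + 78p - 72 = ((3/20)p - 9/20)(20p^2 - 120p + 160) + (0)
Last nonzero remainder: 20p^2 - 120p + 160. Dividing through by 20 gives the monic gcd p^2 - 6p + 8.
Then lcm(f, g) = f·g / gcd(f, g); expanding and making the result monic gives the answer.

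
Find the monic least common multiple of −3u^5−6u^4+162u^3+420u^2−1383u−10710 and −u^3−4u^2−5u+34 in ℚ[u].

u^6−58u^4−32u^3+741u^2+2648u−7140

Euclidean algorithm in ℚ[u]:
  −3u^5−6u^4+162u^3+420u^2−1383u−10710 = (3u^2−6u−153)(−u^3−4u^2−5u+34) + (−324u^2−1944u−5508)
  −u^3−4u^2−5u+34 = ((1/324)u−1/162)(−324u^2−1944u−5508) + (0)
Last nonzero remainder: −324u^2−1944u−5508. Dividing through by −324 gives the monic gcd u^2+6u+17.
Then lcm(f, g) = f·g / gcd(f, g); expanding and making the result monic gives the answer.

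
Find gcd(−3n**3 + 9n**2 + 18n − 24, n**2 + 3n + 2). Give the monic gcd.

By polynomial division,
  −3n**3 + 9n**2 + 18n − 24 = (−3n + 18)(n**2 + 3n + 2) + (−30n − 60)
  n**2 + 3n + 2 = (−(1/30)n − 1/30)(−30n − 60) + (0)
Last nonzero remainder: −30n − 60. Dividing through by −30 gives the monic gcd n + 2.

n + 2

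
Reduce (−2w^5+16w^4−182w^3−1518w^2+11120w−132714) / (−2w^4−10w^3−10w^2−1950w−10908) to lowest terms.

(w^2−7w+73)/(w+6)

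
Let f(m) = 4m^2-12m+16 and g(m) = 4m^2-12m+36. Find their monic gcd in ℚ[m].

1

By polynomial division,
  4m^2-12m+16 = (4m^2-12m+36) + (-20)
  4m^2-12m+36 = (-(1/5)m^2+(3/5)m-9/5)(-20) + (0)
The last nonzero remainder is the constant -20, so the polynomials are coprime and gcd = 1.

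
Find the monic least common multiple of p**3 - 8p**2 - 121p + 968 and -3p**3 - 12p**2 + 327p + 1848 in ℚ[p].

p**5 + 7p**4 - 185p**3 - 1295p**2 + 7744p + 54208

Repeated division with remainder:
  p**3 - 8p**2 - 121p + 968 = (-1/3)(-3p**3 - 12p**2 + 327p + 1848) + (-12p**2 - 12p + 1584)
  -3p**3 - 12p**2 + 327p + 1848 = ((1/4)p + 3/4)(-12p**2 - 12p + 1584) + (-60p + 660)
  -12p**2 - 12p + 1584 = ((1/5)p + 12/5)(-60p + 660) + (0)
Last nonzero remainder: -60p + 660. Dividing through by -60 gives the monic gcd p - 11.
Then lcm(f, g) = f·g / gcd(f, g); expanding and making the result monic gives the answer.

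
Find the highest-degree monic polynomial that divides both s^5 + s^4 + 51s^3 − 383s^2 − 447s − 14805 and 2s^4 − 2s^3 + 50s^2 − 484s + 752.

s^2 + 5s + 47

Repeated division with remainder:
  s^5 + s^4 + 51s^3 − 383s^2 − 447s − 14805 = ((1/2)s + 1)(2s^4 − 2s^3 + 50s^2 − 484s + 752) + (28s^3 − 191s^2 − 339s − 15557)
  2s^4 − 2s^3 + 50s^2 − 484s + 752 = ((1/14)s + 163/392)(28s^3 − 191s^2 − 339s − 15557) + ((60225/392)s^2 + (301125/392)s + 2830575/392)
  28s^3 − 191s^2 − 339s − 15557 = ((10976/60225)s − 129752/60225)((60225/392)s^2 + (301125/392)s + 2830575/392) + (0)
Last nonzero remainder: (60225/392)s^2 + (301125/392)s + 2830575/392. Dividing through by 60225/392 gives the monic gcd s^2 + 5s + 47.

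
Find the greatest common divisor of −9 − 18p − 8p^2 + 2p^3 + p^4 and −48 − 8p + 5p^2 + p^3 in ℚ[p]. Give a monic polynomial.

Apply the Euclidean algorithm:
  p^4 + 2p^3 − 8p^2 − 18p − 9 = (p − 3)(p^3 + 5p^2 − 8p − 48) + (15p^2 + 6p − 153)
  p^3 + 5p^2 − 8p − 48 = ((1/15)p + 23/75)(15p^2 + 6p − 153) + ((9/25)p − 27/25)
  15p^2 + 6p − 153 = ((125/3)p + 425/3)((9/25)p − 27/25) + (0)
Last nonzero remainder: (9/25)p − 27/25. Dividing through by 9/25 gives the monic gcd p − 3.

−3 + p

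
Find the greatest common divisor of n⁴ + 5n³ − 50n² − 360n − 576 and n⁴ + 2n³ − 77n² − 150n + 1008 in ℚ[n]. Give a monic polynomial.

n² − 2n − 48

Repeated division with remainder:
  n⁴ + 5n³ − 50n² − 360n − 576 = (n⁴ + 2n³ − 77n² − 150n + 1008) + (3n³ + 27n² − 210n − 1584)
  n⁴ + 2n³ − 77n² − 150n + 1008 = ((1/3)n − 7/3)(3n³ + 27n² − 210n − 1584) + (56n² − 112n − 2688)
  3n³ + 27n² − 210n − 1584 = ((3/56)n + 33/56)(56n² − 112n − 2688) + (0)
Last nonzero remainder: 56n² − 112n − 2688. Dividing through by 56 gives the monic gcd n² − 2n − 48.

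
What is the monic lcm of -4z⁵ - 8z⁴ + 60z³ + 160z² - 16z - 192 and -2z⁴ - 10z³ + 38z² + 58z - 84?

z⁷ + 6z⁶ - 28z⁵ - 142z⁴ + 159z³ + 904z² + 108z - 1008

Repeated division with remainder:
  -4z⁵ - 8z⁴ + 60z³ + 160z² - 16z - 192 = (2z - 6)(-2z⁴ - 10z³ + 38z² + 58z - 84) + (-76z³ + 272z² + 500z - 696)
  -2z⁴ - 10z³ + 38z² + 58z - 84 = ((1/38)z + 163/722)(-76z³ + 272z² + 500z - 696) + (-(13200/361)z² - (13200/361)z + 26400/361)
  -76z³ + 272z² + 500z - 696 = ((6859/3300)z - 10469/1100)(-(13200/361)z² - (13200/361)z + 26400/361) + (0)
Last nonzero remainder: -(13200/361)z² - (13200/361)z + 26400/361. Dividing through by -13200/361 gives the monic gcd z² + z - 2.
Then lcm(f, g) = f·g / gcd(f, g); expanding and making the result monic gives the answer.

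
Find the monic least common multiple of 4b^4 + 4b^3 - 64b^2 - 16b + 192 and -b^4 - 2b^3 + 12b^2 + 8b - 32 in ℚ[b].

b^5 - b^4 - 18b^3 + 28b^2 + 56b - 96

Apply the Euclidean algorithm:
  4b^4 + 4b^3 - 64b^2 - 16b + 192 = (-4)(-b^4 - 2b^3 + 12b^2 + 8b - 32) + (-4b^3 - 16b^2 + 16b + 64)
  -b^4 - 2b^3 + 12b^2 + 8b - 32 = ((1/4)b - 1/2)(-4b^3 - 16b^2 + 16b + 64) + (0)
Last nonzero remainder: -4b^3 - 16b^2 + 16b + 64. Dividing through by -4 gives the monic gcd b^3 + 4b^2 - 4b - 16.
Then lcm(f, g) = f·g / gcd(f, g); expanding and making the result monic gives the answer.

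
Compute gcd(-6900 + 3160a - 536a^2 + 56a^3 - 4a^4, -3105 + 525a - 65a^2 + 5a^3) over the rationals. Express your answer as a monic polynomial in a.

Apply the Euclidean algorithm:
  -4a^4 + 56a^3 - 536a^2 + 3160a - 6900 = (-(4/5)a + 4/5)(5a^3 - 65a^2 + 525a - 3105) + (-64a^2 + 256a - 4416)
  5a^3 - 65a^2 + 525a - 3105 = (-(5/64)a + 45/64)(-64a^2 + 256a - 4416) + (0)
Last nonzero remainder: -64a^2 + 256a - 4416. Dividing through by -64 gives the monic gcd a^2 - 4a + 69.

69 - 4a + a^2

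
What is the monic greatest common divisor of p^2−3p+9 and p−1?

1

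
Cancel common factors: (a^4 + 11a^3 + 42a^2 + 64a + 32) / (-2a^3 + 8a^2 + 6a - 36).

By polynomial division,
  a^4 + 11a^3 + 42a^2 + 64a + 32 = (-(1/2)a - 15/2)(-2a^3 + 8a^2 + 6a - 36) + (105a^2 + 91a - 238)
  -2a^3 + 8a^2 + 6a - 36 = (-(2/105)a + 146/1575)(105a^2 + 91a - 238) + (-(1568/225)a - 3136/225)
  105a^2 + 91a - 238 = (-(3375/224)a + 3825/224)(-(1568/225)a - 3136/225) + (0)
Last nonzero remainder: -(1568/225)a - 3136/225. Dividing through by -1568/225 gives the monic gcd a + 2.
Cancel a + 2 from numerator and denominator to get the reduced form.

(-a^3 - 9a^2 - 24a - 16)/(2a^2 - 12a + 18)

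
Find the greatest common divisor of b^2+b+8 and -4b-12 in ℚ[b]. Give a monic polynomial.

Repeated division with remainder:
  b^2+b+8 = (-(1/4)b+1/2)(-4b-12) + (14)
  -4b-12 = (-(2/7)b-6/7)(14) + (0)
The last nonzero remainder is the constant 14, so the polynomials are coprime and gcd = 1.

1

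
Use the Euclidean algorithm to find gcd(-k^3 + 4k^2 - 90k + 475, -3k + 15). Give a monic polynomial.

Euclidean algorithm in ℚ[k]:
  -k^3 + 4k^2 - 90k + 475 = ((1/3)k^2 + (1/3)k + 95/3)(-3k + 15) + (0)
Last nonzero remainder: -3k + 15. Dividing through by -3 gives the monic gcd k - 5.

k - 5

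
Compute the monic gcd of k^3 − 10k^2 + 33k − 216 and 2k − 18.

k − 9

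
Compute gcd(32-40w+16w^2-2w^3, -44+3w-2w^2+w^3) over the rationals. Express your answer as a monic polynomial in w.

-4+w

Euclidean algorithm in ℚ[w]:
  -2w^3+16w^2-40w+32 = (-2)(w^3-2w^2+3w-44) + (12w^2-34w-56)
  w^3-2w^2+3w-44 = ((1/12)w+5/72)(12w^2-34w-56) + ((361/36)w-361/9)
  12w^2-34w-56 = ((432/361)w+504/361)((361/36)w-361/9) + (0)
Last nonzero remainder: (361/36)w-361/9. Dividing through by 361/36 gives the monic gcd w-4.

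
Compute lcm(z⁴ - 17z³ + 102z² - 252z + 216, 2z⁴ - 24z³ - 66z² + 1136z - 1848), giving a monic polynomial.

z⁶ - 21z⁵ + 93z⁴ + 649z³ - 6630z² + 18540z - 16632

Euclidean algorithm in ℚ[z]:
  z⁴ - 17z³ + 102z² - 252z + 216 = (1/2)(2z⁴ - 24z³ - 66z² + 1136z - 1848) + (-5z³ + 135z² - 820z + 1140)
  2z⁴ - 24z³ - 66z² + 1136z - 1848 = (-(2/5)z - 6)(-5z³ + 135z² - 820z + 1140) + (416z² - 3328z + 4992)
  -5z³ + 135z² - 820z + 1140 = (-(5/416)z + 95/416)(416z² - 3328z + 4992) + (0)
Last nonzero remainder: 416z² - 3328z + 4992. Dividing through by 416 gives the monic gcd z² - 8z + 12.
Then lcm(f, g) = f·g / gcd(f, g); expanding and making the result monic gives the answer.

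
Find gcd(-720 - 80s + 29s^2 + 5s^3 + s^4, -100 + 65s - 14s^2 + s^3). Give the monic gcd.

Repeated division with remainder:
  s^4 + 5s^3 + 29s^2 - 80s - 720 = (s + 19)(s^3 - 14s^2 + 65s - 100) + (230s^2 - 1215s + 1180)
  s^3 - 14s^2 + 65s - 100 = ((1/230)s - 401/10580)(230s^2 - 1215s + 1180) + ((29241/2116)s - 29241/529)
  230s^2 - 1215s + 1180 = ((486680/29241)s - 624220/29241)((29241/2116)s - 29241/529) + (0)
Last nonzero remainder: (29241/2116)s - 29241/529. Dividing through by 29241/2116 gives the monic gcd s - 4.

-4 + s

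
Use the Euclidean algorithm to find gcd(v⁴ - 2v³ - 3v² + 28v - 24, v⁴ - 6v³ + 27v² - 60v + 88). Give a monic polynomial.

v² - 4v + 8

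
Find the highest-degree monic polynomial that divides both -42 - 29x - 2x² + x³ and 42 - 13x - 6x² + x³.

By polynomial division,
  x³ - 2x² - 29x - 42 = (x³ - 6x² - 13x + 42) + (4x² - 16x - 84)
  x³ - 6x² - 13x + 42 = ((1/4)x - 1/2)(4x² - 16x - 84) + (0)
Last nonzero remainder: 4x² - 16x - 84. Dividing through by 4 gives the monic gcd x² - 4x - 21.

-21 - 4x + x²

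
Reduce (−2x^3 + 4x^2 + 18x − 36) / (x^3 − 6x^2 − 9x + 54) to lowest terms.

(−2x + 4)/(x − 6)

Euclidean algorithm in ℚ[x]:
  −2x^3 + 4x^2 + 18x − 36 = (−2)(x^3 − 6x^2 − 9x + 54) + (−8x^2 + 72)
  x^3 − 6x^2 − 9x + 54 = (−(1/8)x + 3/4)(−8x^2 + 72) + (0)
Last nonzero remainder: −8x^2 + 72. Dividing through by −8 gives the monic gcd x^2 − 9.
Cancel x^2 − 9 from numerator and denominator to get the reduced form.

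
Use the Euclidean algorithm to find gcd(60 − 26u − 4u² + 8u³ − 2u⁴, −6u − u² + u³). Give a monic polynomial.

−6 − u + u²

Apply the Euclidean algorithm:
  −2u⁴ + 8u³ − 4u² − 26u + 60 = (−2u + 6)(u³ − u² − 6u) + (−10u² + 10u + 60)
  u³ − u² − 6u = (−(1/10)u)(−10u² + 10u + 60) + (0)
Last nonzero remainder: −10u² + 10u + 60. Dividing through by −10 gives the monic gcd u² − u − 6.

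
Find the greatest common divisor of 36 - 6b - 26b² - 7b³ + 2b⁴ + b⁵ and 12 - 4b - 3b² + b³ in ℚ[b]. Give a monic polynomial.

Apply the Euclidean algorithm:
  b⁵ + 2b⁴ - 7b³ - 26b² - 6b + 36 = (b² + 5b + 12)(b³ - 3b² - 4b + 12) + (18b² - 18b - 108)
  b³ - 3b² - 4b + 12 = ((1/18)b - 1/9)(18b² - 18b - 108) + (0)
Last nonzero remainder: 18b² - 18b - 108. Dividing through by 18 gives the monic gcd b² - b - 6.

-6 - b + b²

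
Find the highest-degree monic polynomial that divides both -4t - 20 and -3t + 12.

Euclidean algorithm in ℚ[t]:
  -4t - 20 = (4/3)(-3t + 12) + (-36)
  -3t + 12 = ((1/12)t - 1/3)(-36) + (0)
The last nonzero remainder is the constant -36, so the polynomials are coprime and gcd = 1.

1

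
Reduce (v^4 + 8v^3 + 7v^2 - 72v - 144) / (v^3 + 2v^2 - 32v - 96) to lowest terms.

Euclidean algorithm in ℚ[v]:
  v^4 + 8v^3 + 7v^2 - 72v - 144 = (v + 6)(v^3 + 2v^2 - 32v - 96) + (27v^2 + 216v + 432)
  v^3 + 2v^2 - 32v - 96 = ((1/27)v - 2/9)(27v^2 + 216v + 432) + (0)
Last nonzero remainder: 27v^2 + 216v + 432. Dividing through by 27 gives the monic gcd v^2 + 8v + 16.
Cancel v^2 + 8v + 16 from numerator and denominator to get the reduced form.

(v^2 - 9)/(v - 6)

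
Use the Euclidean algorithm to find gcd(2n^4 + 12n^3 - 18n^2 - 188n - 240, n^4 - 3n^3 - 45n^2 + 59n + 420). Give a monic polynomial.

Repeated division with remainder:
  2n^4 + 12n^3 - 18n^2 - 188n - 240 = (2)(n^4 - 3n^3 - 45n^2 + 59n + 420) + (18n^3 + 72n^2 - 306n - 1080)
  n^4 - 3n^3 - 45n^2 + 59n + 420 = ((1/18)n - 7/18)(18n^3 + 72n^2 - 306n - 1080) + (0)
Last nonzero remainder: 18n^3 + 72n^2 - 306n - 1080. Dividing through by 18 gives the monic gcd n^3 + 4n^2 - 17n - 60.

n^3 + 4n^2 - 17n - 60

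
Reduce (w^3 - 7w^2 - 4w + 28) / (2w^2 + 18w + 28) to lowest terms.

Repeated division with remainder:
  w^3 - 7w^2 - 4w + 28 = ((1/2)w - 8)(2w^2 + 18w + 28) + (126w + 252)
  2w^2 + 18w + 28 = ((1/63)w + 1/9)(126w + 252) + (0)
Last nonzero remainder: 126w + 252. Dividing through by 126 gives the monic gcd w + 2.
Cancel w + 2 from numerator and denominator to get the reduced form.

(w^2 - 9w + 14)/(2w + 14)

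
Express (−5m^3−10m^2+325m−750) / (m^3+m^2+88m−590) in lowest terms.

(−5m^2−35m+150)/(m^2+6m+118)

Repeated division with remainder:
  −5m^3−10m^2+325m−750 = (−5)(m^3+m^2+88m−590) + (−5m^2+765m−3700)
  m^3+m^2+88m−590 = (−(1/5)m−154/5)(−5m^2+765m−3700) + (22910m−114550)
  −5m^2+765m−3700 = (−(1/4582)m+74/2291)(22910m−114550) + (0)
Last nonzero remainder: 22910m−114550. Dividing through by 22910 gives the monic gcd m−5.
Cancel m−5 from numerator and denominator to get the reduced form.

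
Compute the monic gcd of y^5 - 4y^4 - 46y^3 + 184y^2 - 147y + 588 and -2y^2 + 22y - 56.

Euclidean algorithm in ℚ[y]:
  y^5 - 4y^4 - 46y^3 + 184y^2 - 147y + 588 = (-(1/2)y^3 - (7/2)y^2 - (3/2)y - 21/2)(-2y^2 + 22y - 56) + (0)
Last nonzero remainder: -2y^2 + 22y - 56. Dividing through by -2 gives the monic gcd y^2 - 11y + 28.

y^2 - 11y + 28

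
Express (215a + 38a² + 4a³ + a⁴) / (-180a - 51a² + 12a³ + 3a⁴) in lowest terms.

(43 - a + a²)/(-36 - 3a + 3a²)

Euclidean algorithm in ℚ[a]:
  a⁴ + 4a³ + 38a² + 215a = (1/3)(3a⁴ + 12a³ - 51a² - 180a) + (55a² + 275a)
  3a⁴ + 12a³ - 51a² - 180a = ((3/55)a² - (3/55)a - 36/55)(55a² + 275a) + (0)
Last nonzero remainder: 55a² + 275a. Dividing through by 55 gives the monic gcd a² + 5a.
Cancel a² + 5a from numerator and denominator to get the reduced form.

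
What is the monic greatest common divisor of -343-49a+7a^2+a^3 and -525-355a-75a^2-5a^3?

7+a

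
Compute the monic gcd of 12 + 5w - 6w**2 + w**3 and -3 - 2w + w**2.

By polynomial division,
  w**3 - 6w**2 + 5w + 12 = (w - 4)(w**2 - 2w - 3) + (0)
The last nonzero remainder w**2 - 2w - 3 is already monic.

-3 - 2w + w**2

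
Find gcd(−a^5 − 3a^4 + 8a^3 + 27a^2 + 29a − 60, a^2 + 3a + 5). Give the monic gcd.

a^2 + 3a + 5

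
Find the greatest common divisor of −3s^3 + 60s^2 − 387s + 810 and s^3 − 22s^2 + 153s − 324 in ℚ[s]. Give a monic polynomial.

Apply the Euclidean algorithm:
  −3s^3 + 60s^2 − 387s + 810 = (−3)(s^3 − 22s^2 + 153s − 324) + (−6s^2 + 72s − 162)
  s^3 − 22s^2 + 153s − 324 = (−(1/6)s + 5/3)(−6s^2 + 72s − 162) + (6s − 54)
  −6s^2 + 72s − 162 = (−s + 3)(6s − 54) + (0)
Last nonzero remainder: 6s − 54. Dividing through by 6 gives the monic gcd s − 9.

s − 9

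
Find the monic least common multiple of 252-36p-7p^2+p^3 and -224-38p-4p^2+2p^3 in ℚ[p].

4032+684p-40p^2-55p^3-2p^4+p^5

Apply the Euclidean algorithm:
  p^3-7p^2-36p+252 = (1/2)(2p^3-4p^2-38p-224) + (-5p^2-17p+364)
  2p^3-4p^2-38p-224 = (-(2/5)p+54/25)(-5p^2-17p+364) + ((3608/25)p-25256/25)
  -5p^2-17p+364 = (-(125/3608)p-325/902)((3608/25)p-25256/25) + (0)
Last nonzero remainder: (3608/25)p-25256/25. Dividing through by 3608/25 gives the monic gcd p-7.
Then lcm(f, g) = f·g / gcd(f, g); expanding and making the result monic gives the answer.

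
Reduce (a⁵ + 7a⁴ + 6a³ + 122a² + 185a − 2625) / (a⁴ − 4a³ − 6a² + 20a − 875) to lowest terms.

(a² + 4a − 21)/(a − 7)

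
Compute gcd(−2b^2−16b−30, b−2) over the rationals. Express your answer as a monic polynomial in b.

1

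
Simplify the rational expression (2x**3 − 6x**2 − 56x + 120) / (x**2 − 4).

(2x**2 − 2x − 60)/(x + 2)

Euclidean algorithm in ℚ[x]:
  2x**3 − 6x**2 − 56x + 120 = (2x − 6)(x**2 − 4) + (−48x + 96)
  x**2 − 4 = (−(1/48)x − 1/24)(−48x + 96) + (0)
Last nonzero remainder: −48x + 96. Dividing through by −48 gives the monic gcd x − 2.
Cancel x − 2 from numerator and denominator to get the reduced form.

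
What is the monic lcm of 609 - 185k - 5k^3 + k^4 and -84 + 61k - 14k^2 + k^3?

Euclidean algorithm in ℚ[k]:
  k^4 - 5k^3 - 185k + 609 = (k + 9)(k^3 - 14k^2 + 61k - 84) + (65k^2 - 650k + 1365)
  k^3 - 14k^2 + 61k - 84 = ((1/65)k - 4/65)(65k^2 - 650k + 1365) + (0)
Last nonzero remainder: 65k^2 - 650k + 1365. Dividing through by 65 gives the monic gcd k^2 - 10k + 21.
Then lcm(f, g) = f·g / gcd(f, g); expanding and making the result monic gives the answer.

-2436 + 1349k - 185k^2 + 20k^3 - 9k^4 + k^5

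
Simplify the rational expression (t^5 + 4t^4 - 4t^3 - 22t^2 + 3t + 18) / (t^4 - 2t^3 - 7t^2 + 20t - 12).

By polynomial division,
  t^5 + 4t^4 - 4t^3 - 22t^2 + 3t + 18 = (t + 6)(t^4 - 2t^3 - 7t^2 + 20t - 12) + (15t^3 - 105t + 90)
  t^4 - 2t^3 - 7t^2 + 20t - 12 = ((1/15)t - 2/15)(15t^3 - 105t + 90) + (0)
Last nonzero remainder: 15t^3 - 105t + 90. Dividing through by 15 gives the monic gcd t^3 - 7t + 6.
Cancel t^3 - 7t + 6 from numerator and denominator to get the reduced form.

(t^2 + 4t + 3)/(t - 2)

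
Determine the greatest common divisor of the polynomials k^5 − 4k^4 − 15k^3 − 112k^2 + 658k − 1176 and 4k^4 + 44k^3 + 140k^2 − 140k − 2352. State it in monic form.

k^2 + 7k + 28

Apply the Euclidean algorithm:
  k^5 − 4k^4 − 15k^3 − 112k^2 + 658k − 1176 = ((1/4)k − 15/4)(4k^4 + 44k^3 + 140k^2 − 140k − 2352) + (115k^3 + 448k^2 + 721k − 9996)
  4k^4 + 44k^3 + 140k^2 − 140k − 2352 = ((4/115)k + 3268/13225)(115k^3 + 448k^2 + 721k − 9996) + ((55776/13225)k^2 + (390432/13225)k + 1561728/13225)
  115k^3 + 448k^2 + 721k − 9996 = ((1520875/55776)k − 224825/2656)((55776/13225)k^2 + (390432/13225)k + 1561728/13225) + (0)
Last nonzero remainder: (55776/13225)k^2 + (390432/13225)k + 1561728/13225. Dividing through by 55776/13225 gives the monic gcd k^2 + 7k + 28.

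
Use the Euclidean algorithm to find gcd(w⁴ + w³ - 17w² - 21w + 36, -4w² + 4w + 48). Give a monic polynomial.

w² - w - 12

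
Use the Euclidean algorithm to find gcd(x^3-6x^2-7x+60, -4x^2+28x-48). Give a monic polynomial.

x-4

Apply the Euclidean algorithm:
  x^3-6x^2-7x+60 = (-(1/4)x-1/4)(-4x^2+28x-48) + (-12x+48)
  -4x^2+28x-48 = ((1/3)x-1)(-12x+48) + (0)
Last nonzero remainder: -12x+48. Dividing through by -12 gives the monic gcd x-4.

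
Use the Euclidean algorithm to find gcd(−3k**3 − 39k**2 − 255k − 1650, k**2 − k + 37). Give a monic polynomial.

1

Apply the Euclidean algorithm:
  −3k**3 − 39k**2 − 255k − 1650 = (−3k − 42)(k**2 − k + 37) + (−186k − 96)
  k**2 − k + 37 = (−(1/186)k + 47/5766)(−186k − 96) + (36309/961)
  −186k − 96 = (−(59582/12103)k − 30752/12103)(36309/961) + (0)
The last nonzero remainder is the constant 36309/961, so the polynomials are coprime and gcd = 1.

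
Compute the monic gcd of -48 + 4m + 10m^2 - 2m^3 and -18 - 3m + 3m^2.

-6 - m + m^2

Apply the Euclidean algorithm:
  -2m^3 + 10m^2 + 4m - 48 = (-(2/3)m + 8/3)(3m^2 - 3m - 18) + (0)
Last nonzero remainder: 3m^2 - 3m - 18. Dividing through by 3 gives the monic gcd m^2 - m - 6.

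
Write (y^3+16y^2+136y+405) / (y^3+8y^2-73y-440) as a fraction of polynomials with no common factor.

By polynomial division,
  y^3+16y^2+136y+405 = (y^3+8y^2-73y-440) + (8y^2+209y+845)
  y^3+8y^2-73y-440 = ((1/8)y-145/64)(8y^2+209y+845) + ((18873/64)y+94365/64)
  8y^2+209y+845 = ((512/18873)y+10816/18873)((18873/64)y+94365/64) + (0)
Last nonzero remainder: (18873/64)y+94365/64. Dividing through by 18873/64 gives the monic gcd y+5.
Cancel y+5 from numerator and denominator to get the reduced form.

(y^2+11y+81)/(y^2+3y-88)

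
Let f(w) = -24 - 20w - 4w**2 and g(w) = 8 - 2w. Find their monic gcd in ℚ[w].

1

Repeated division with remainder:
  -4w**2 - 20w - 24 = (2w + 18)(-2w + 8) + (-168)
  -2w + 8 = ((1/84)w - 1/21)(-168) + (0)
The last nonzero remainder is the constant -168, so the polynomials are coprime and gcd = 1.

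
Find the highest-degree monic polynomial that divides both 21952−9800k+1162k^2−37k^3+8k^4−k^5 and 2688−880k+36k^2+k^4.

By polynomial division,
  −k^5+8k^4−37k^3+1162k^2−9800k+21952 = (−k+8)(k^4+36k^2−880k+2688) + (−k^3−6k^2−72k+448)
  k^4+36k^2−880k+2688 = (−k+6)(−k^3−6k^2−72k+448) + (0)
Last nonzero remainder: −k^3−6k^2−72k+448. Dividing through by −1 gives the monic gcd k^3+6k^2+72k−448.

−448+72k+6k^2+k^3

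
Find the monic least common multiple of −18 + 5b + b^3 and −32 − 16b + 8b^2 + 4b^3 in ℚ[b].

Euclidean algorithm in ℚ[b]:
  b^3 + 5b − 18 = (1/4)(4b^3 + 8b^2 − 16b − 32) + (−2b^2 + 9b − 10)
  4b^3 + 8b^2 − 16b − 32 = (−2b − 13)(−2b^2 + 9b − 10) + (81b − 162)
  −2b^2 + 9b − 10 = (−(2/81)b + 5/81)(81b − 162) + (0)
Last nonzero remainder: 81b − 162. Dividing through by 81 gives the monic gcd b − 2.
Then lcm(f, g) = f·g / gcd(f, g); expanding and making the result monic gives the answer.

−72 − 52b + 2b^2 + 9b^3 + 4b^4 + b^5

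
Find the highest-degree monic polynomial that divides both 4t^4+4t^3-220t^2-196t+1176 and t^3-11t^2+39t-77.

Repeated division with remainder:
  4t^4+4t^3-220t^2-196t+1176 = (4t+48)(t^3-11t^2+39t-77) + (152t^2-1760t+4872)
  t^3-11t^2+39t-77 = ((1/152)t+11/2888)(152t^2-1760t+4872) + ((4928/361)t-34496/361)
  152t^2-1760t+4872 = ((6859/616)t-31407/616)((4928/361)t-34496/361) + (0)
Last nonzero remainder: (4928/361)t-34496/361. Dividing through by 4928/361 gives the monic gcd t-7.

t-7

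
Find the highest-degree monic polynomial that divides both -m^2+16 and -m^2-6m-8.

m+4

Euclidean algorithm in ℚ[m]:
  -m^2+16 = (-m^2-6m-8) + (6m+24)
  -m^2-6m-8 = (-(1/6)m-1/3)(6m+24) + (0)
Last nonzero remainder: 6m+24. Dividing through by 6 gives the monic gcd m+4.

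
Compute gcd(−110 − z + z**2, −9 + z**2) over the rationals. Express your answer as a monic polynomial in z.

1

By polynomial division,
  z**2 − z − 110 = (z**2 − 9) + (−z − 101)
  z**2 − 9 = (−z + 101)(−z − 101) + (10192)
  −z − 101 = (−(1/10192)z − 101/10192)(10192) + (0)
The last nonzero remainder is the constant 10192, so the polynomials are coprime and gcd = 1.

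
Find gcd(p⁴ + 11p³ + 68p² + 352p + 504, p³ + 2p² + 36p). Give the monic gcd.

p² + 2p + 36

Euclidean algorithm in ℚ[p]:
  p⁴ + 11p³ + 68p² + 352p + 504 = (p + 9)(p³ + 2p² + 36p) + (14p² + 28p + 504)
  p³ + 2p² + 36p = ((1/14)p)(14p² + 28p + 504) + (0)
Last nonzero remainder: 14p² + 28p + 504. Dividing through by 14 gives the monic gcd p² + 2p + 36.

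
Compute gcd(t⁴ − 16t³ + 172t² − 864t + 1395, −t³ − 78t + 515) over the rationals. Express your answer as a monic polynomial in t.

t − 5

Repeated division with remainder:
  t⁴ − 16t³ + 172t² − 864t + 1395 = (−t + 16)(−t³ − 78t + 515) + (94t² + 899t − 6845)
  −t³ − 78t + 515 = (−(1/94)t + 899/8836)(94t² + 899t − 6845) + (−(2140839/8836)t + 10704195/8836)
  94t² + 899t − 6845 = (−(830584/2140839)t − 12096484/2140839)(−(2140839/8836)t + 10704195/8836) + (0)
Last nonzero remainder: −(2140839/8836)t + 10704195/8836. Dividing through by −2140839/8836 gives the monic gcd t − 5.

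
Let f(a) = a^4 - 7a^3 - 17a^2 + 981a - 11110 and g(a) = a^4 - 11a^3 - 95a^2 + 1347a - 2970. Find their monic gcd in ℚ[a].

a^2 + a - 110

Apply the Euclidean algorithm:
  a^4 - 7a^3 - 17a^2 + 981a - 11110 = (a^4 - 11a^3 - 95a^2 + 1347a - 2970) + (4a^3 + 78a^2 - 366a - 8140)
  a^4 - 11a^3 - 95a^2 + 1347a - 2970 = ((1/4)a - 61/8)(4a^3 + 78a^2 - 366a - 8140) + ((2365/4)a^2 + (2365/4)a - 130075/2)
  4a^3 + 78a^2 - 366a - 8140 = ((16/2365)a + 296/2365)((2365/4)a^2 + (2365/4)a - 130075/2) + (0)
Last nonzero remainder: (2365/4)a^2 + (2365/4)a - 130075/2. Dividing through by 2365/4 gives the monic gcd a^2 + a - 110.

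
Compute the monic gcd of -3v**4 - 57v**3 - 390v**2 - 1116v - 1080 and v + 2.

By polynomial division,
  -3v**4 - 57v**3 - 390v**2 - 1116v - 1080 = (-3v**3 - 51v**2 - 288v - 540)(v + 2) + (0)
The last nonzero remainder v + 2 is already monic.

v + 2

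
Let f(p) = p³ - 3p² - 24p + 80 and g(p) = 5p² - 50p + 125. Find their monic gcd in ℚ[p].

1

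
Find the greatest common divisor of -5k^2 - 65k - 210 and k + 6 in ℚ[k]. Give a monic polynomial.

Euclidean algorithm in ℚ[k]:
  -5k^2 - 65k - 210 = (-5k - 35)(k + 6) + (0)
The last nonzero remainder k + 6 is already monic.

k + 6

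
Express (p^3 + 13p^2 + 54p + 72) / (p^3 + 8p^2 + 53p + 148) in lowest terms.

(p^2 + 9p + 18)/(p^2 + 4p + 37)

Euclidean algorithm in ℚ[p]:
  p^3 + 13p^2 + 54p + 72 = (p^3 + 8p^2 + 53p + 148) + (5p^2 + p - 76)
  p^3 + 8p^2 + 53p + 148 = ((1/5)p + 39/25)(5p^2 + p - 76) + ((1666/25)p + 6664/25)
  5p^2 + p - 76 = ((125/1666)p - 475/1666)((1666/25)p + 6664/25) + (0)
Last nonzero remainder: (1666/25)p + 6664/25. Dividing through by 1666/25 gives the monic gcd p + 4.
Cancel p + 4 from numerator and denominator to get the reduced form.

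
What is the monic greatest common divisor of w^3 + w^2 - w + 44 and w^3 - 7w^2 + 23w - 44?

w^2 - 3w + 11

Apply the Euclidean algorithm:
  w^3 + w^2 - w + 44 = (w^3 - 7w^2 + 23w - 44) + (8w^2 - 24w + 88)
  w^3 - 7w^2 + 23w - 44 = ((1/8)w - 1/2)(8w^2 - 24w + 88) + (0)
Last nonzero remainder: 8w^2 - 24w + 88. Dividing through by 8 gives the monic gcd w^2 - 3w + 11.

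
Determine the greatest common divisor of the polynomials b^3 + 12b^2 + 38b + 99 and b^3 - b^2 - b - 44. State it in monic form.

Euclidean algorithm in ℚ[b]:
  b^3 + 12b^2 + 38b + 99 = (b^3 - b^2 - b - 44) + (13b^2 + 39b + 143)
  b^3 - b^2 - b - 44 = ((1/13)b - 4/13)(13b^2 + 39b + 143) + (0)
Last nonzero remainder: 13b^2 + 39b + 143. Dividing through by 13 gives the monic gcd b^2 + 3b + 11.

b^2 + 3b + 11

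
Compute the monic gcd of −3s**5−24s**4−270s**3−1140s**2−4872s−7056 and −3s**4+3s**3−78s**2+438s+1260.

Euclidean algorithm in ℚ[s]:
  −3s**5−24s**4−270s**3−1140s**2−4872s−7056 = (s+9)(−3s**4+3s**3−78s**2+438s+1260) + (−219s**3−876s**2−10074s−18396)
  −3s**4+3s**3−78s**2+438s+1260 = ((1/73)s−5/73)(−219s**3−876s**2−10074s−18396) + (0)
Last nonzero remainder: −219s**3−876s**2−10074s−18396. Dividing through by −219 gives the monic gcd s**3+4s**2+46s+84.

s**3+4s**2+46s+84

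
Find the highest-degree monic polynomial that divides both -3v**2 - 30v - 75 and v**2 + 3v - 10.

v + 5

Euclidean algorithm in ℚ[v]:
  -3v**2 - 30v - 75 = (-3)(v**2 + 3v - 10) + (-21v - 105)
  v**2 + 3v - 10 = (-(1/21)v + 2/21)(-21v - 105) + (0)
Last nonzero remainder: -21v - 105. Dividing through by -21 gives the monic gcd v + 5.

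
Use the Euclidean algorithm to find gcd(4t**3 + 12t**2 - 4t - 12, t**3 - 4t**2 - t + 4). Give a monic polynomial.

Repeated division with remainder:
  4t**3 + 12t**2 - 4t - 12 = (4)(t**3 - 4t**2 - t + 4) + (28t**2 - 28)
  t**3 - 4t**2 - t + 4 = ((1/28)t - 1/7)(28t**2 - 28) + (0)
Last nonzero remainder: 28t**2 - 28. Dividing through by 28 gives the monic gcd t**2 - 1.

t**2 - 1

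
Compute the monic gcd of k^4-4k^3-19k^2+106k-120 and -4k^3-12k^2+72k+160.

Euclidean algorithm in ℚ[k]:
  k^4-4k^3-19k^2+106k-120 = (-(1/4)k+7/4)(-4k^3-12k^2+72k+160) + (20k^2+20k-400)
  -4k^3-12k^2+72k+160 = (-(1/5)k-2/5)(20k^2+20k-400) + (0)
Last nonzero remainder: 20k^2+20k-400. Dividing through by 20 gives the monic gcd k^2+k-20.

k^2+k-20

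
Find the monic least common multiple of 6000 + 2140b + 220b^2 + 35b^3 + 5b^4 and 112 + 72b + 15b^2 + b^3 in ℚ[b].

33600 + 25184b + 7140b^2 + 1108b^3 + 149b^4 + 18b^5 + b^6

Euclidean algorithm in ℚ[b]:
  5b^4 + 35b^3 + 220b^2 + 2140b + 6000 = (5b - 40)(b^3 + 15b^2 + 72b + 112) + (460b^2 + 4460b + 10480)
  b^3 + 15b^2 + 72b + 112 = ((1/460)b + 61/5290)(460b^2 + 4460b + 10480) + (-(1170/529)b - 4680/529)
  460b^2 + 4460b + 10480 = (-(24334/117)b - 138598/117)(-(1170/529)b - 4680/529) + (0)
Last nonzero remainder: -(1170/529)b - 4680/529. Dividing through by -1170/529 gives the monic gcd b + 4.
Then lcm(f, g) = f·g / gcd(f, g); expanding and making the result monic gives the answer.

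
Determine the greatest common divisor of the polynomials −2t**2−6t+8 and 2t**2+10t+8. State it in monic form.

t+4

Euclidean algorithm in ℚ[t]:
  −2t**2−6t+8 = (−1)(2t**2+10t+8) + (4t+16)
  2t**2+10t+8 = ((1/2)t+1/2)(4t+16) + (0)
Last nonzero remainder: 4t+16. Dividing through by 4 gives the monic gcd t+4.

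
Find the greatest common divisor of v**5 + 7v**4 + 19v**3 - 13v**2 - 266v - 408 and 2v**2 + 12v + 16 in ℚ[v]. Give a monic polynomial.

Repeated division with remainder:
  v**5 + 7v**4 + 19v**3 - 13v**2 - 266v - 408 = ((1/2)v**3 + (1/2)v**2 + (5/2)v - 51/2)(2v**2 + 12v + 16) + (0)
Last nonzero remainder: 2v**2 + 12v + 16. Dividing through by 2 gives the monic gcd v**2 + 6v + 8.

v**2 + 6v + 8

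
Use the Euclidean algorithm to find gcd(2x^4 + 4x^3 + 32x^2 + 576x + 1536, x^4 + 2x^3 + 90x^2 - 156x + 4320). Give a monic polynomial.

Apply the Euclidean algorithm:
  2x^4 + 4x^3 + 32x^2 + 576x + 1536 = (2)(x^4 + 2x^3 + 90x^2 - 156x + 4320) + (-148x^2 + 888x - 7104)
  x^4 + 2x^3 + 90x^2 - 156x + 4320 = (-(1/148)x^2 - (2/37)x - 45/74)(-148x^2 + 888x - 7104) + (0)
Last nonzero remainder: -148x^2 + 888x - 7104. Dividing through by -148 gives the monic gcd x^2 - 6x + 48.

x^2 - 6x + 48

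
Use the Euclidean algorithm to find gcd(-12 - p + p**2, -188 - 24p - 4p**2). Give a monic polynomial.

1

Euclidean algorithm in ℚ[p]:
  p**2 - p - 12 = (-1/4)(-4p**2 - 24p - 188) + (-7p - 59)
  -4p**2 - 24p - 188 = ((4/7)p - 68/49)(-7p - 59) + (-13224/49)
  -7p - 59 = ((343/13224)p + 2891/13224)(-13224/49) + (0)
The last nonzero remainder is the constant -13224/49, so the polynomials are coprime and gcd = 1.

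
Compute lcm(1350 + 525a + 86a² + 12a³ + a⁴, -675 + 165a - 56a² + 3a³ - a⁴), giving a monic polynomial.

Repeated division with remainder:
  a⁴ + 12a³ + 86a² + 525a + 1350 = (-1)(-a⁴ + 3a³ - 56a² + 165a - 675) + (15a³ + 30a² + 690a + 675)
  -a⁴ + 3a³ - 56a² + 165a - 675 = (-(1/15)a + 1/3)(15a³ + 30a² + 690a + 675) + (-20a² - 20a - 900)
  15a³ + 30a² + 690a + 675 = (-(3/4)a - 3/4)(-20a² - 20a - 900) + (0)
Last nonzero remainder: -20a² - 20a - 900. Dividing through by -20 gives the monic gcd a² + a + 45.
Then lcm(f, g) = f·g / gcd(f, g); expanding and making the result monic gives the answer.

20250 + 2475a + 540a² + 361a³ + 53a⁴ + 8a⁵ + a⁶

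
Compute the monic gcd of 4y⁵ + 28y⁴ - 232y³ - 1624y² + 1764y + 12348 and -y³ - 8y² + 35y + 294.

y² + 14y + 49

Apply the Euclidean algorithm:
  4y⁵ + 28y⁴ - 232y³ - 1624y² + 1764y + 12348 = (-4y² + 4y + 60)(-y³ - 8y² + 35y + 294) + (-108y² - 1512y - 5292)
  -y³ - 8y² + 35y + 294 = ((1/108)y - 1/18)(-108y² - 1512y - 5292) + (0)
Last nonzero remainder: -108y² - 1512y - 5292. Dividing through by -108 gives the monic gcd y² + 14y + 49.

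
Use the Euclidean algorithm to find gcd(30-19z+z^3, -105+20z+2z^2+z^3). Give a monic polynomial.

Repeated division with remainder:
  z^3-19z+30 = (z^3+2z^2+20z-105) + (-2z^2-39z+135)
  z^3+2z^2+20z-105 = (-(1/2)z+35/4)(-2z^2-39z+135) + ((1715/4)z-5145/4)
  -2z^2-39z+135 = (-(8/1715)z-36/343)((1715/4)z-5145/4) + (0)
Last nonzero remainder: (1715/4)z-5145/4. Dividing through by 1715/4 gives the monic gcd z-3.

-3+z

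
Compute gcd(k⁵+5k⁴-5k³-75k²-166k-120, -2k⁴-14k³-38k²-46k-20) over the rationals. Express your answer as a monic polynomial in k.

k³+6k²+13k+10

Euclidean algorithm in ℚ[k]:
  k⁵+5k⁴-5k³-75k²-166k-120 = (-(1/2)k+1)(-2k⁴-14k³-38k²-46k-20) + (-10k³-60k²-130k-100)
  -2k⁴-14k³-38k²-46k-20 = ((1/5)k+1/5)(-10k³-60k²-130k-100) + (0)
Last nonzero remainder: -10k³-60k²-130k-100. Dividing through by -10 gives the monic gcd k³+6k²+13k+10.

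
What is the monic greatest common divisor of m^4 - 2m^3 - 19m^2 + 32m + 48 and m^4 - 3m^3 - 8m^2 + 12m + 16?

Apply the Euclidean algorithm:
  m^4 - 2m^3 - 19m^2 + 32m + 48 = (m^4 - 3m^3 - 8m^2 + 12m + 16) + (m^3 - 11m^2 + 20m + 32)
  m^4 - 3m^3 - 8m^2 + 12m + 16 = (m + 8)(m^3 - 11m^2 + 20m + 32) + (60m^2 - 180m - 240)
  m^3 - 11m^2 + 20m + 32 = ((1/60)m - 2/15)(60m^2 - 180m - 240) + (0)
Last nonzero remainder: 60m^2 - 180m - 240. Dividing through by 60 gives the monic gcd m^2 - 3m - 4.

m^2 - 3m - 4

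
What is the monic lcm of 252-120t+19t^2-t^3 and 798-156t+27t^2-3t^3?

-9576+5064t-1214t^2+196t^3-21t^4+t^5

Euclidean algorithm in ℚ[t]:
  -t^3+19t^2-120t+252 = (1/3)(-3t^3+27t^2-156t+798) + (10t^2-68t-14)
  -3t^3+27t^2-156t+798 = (-(3/10)t+33/50)(10t^2-68t-14) + (-(2883/25)t+20181/25)
  10t^2-68t-14 = (-(250/2883)t-50/2883)(-(2883/25)t+20181/25) + (0)
Last nonzero remainder: -(2883/25)t+20181/25. Dividing through by -2883/25 gives the monic gcd t-7.
Then lcm(f, g) = f·g / gcd(f, g); expanding and making the result monic gives the answer.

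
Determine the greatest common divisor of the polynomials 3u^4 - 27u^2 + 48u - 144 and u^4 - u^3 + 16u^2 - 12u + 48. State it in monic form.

u^2 - u + 4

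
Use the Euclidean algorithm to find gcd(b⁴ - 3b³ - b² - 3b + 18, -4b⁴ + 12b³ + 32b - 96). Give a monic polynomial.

Repeated division with remainder:
  b⁴ - 3b³ - b² - 3b + 18 = (-1/4)(-4b⁴ + 12b³ + 32b - 96) + (-b² + 5b - 6)
  -4b⁴ + 12b³ + 32b - 96 = (4b² + 8b + 16)(-b² + 5b - 6) + (0)
Last nonzero remainder: -b² + 5b - 6. Dividing through by -1 gives the monic gcd b² - 5b + 6.

b² - 5b + 6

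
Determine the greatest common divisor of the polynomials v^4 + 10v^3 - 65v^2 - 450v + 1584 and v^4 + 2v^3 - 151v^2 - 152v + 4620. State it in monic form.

By polynomial division,
  v^4 + 10v^3 - 65v^2 - 450v + 1584 = (v^4 + 2v^3 - 151v^2 - 152v + 4620) + (8v^3 + 86v^2 - 298v - 3036)
  v^4 + 2v^3 - 151v^2 - 152v + 4620 = ((1/8)v - 35/32)(8v^3 + 86v^2 - 298v - 3036) + (-(315/16)v^2 - (1575/16)v + 10395/8)
  8v^3 + 86v^2 - 298v - 3036 = (-(128/315)v - 736/315)(-(315/16)v^2 - (1575/16)v + 10395/8) + (0)
Last nonzero remainder: -(315/16)v^2 - (1575/16)v + 10395/8. Dividing through by -315/16 gives the monic gcd v^2 + 5v - 66.

v^2 + 5v - 66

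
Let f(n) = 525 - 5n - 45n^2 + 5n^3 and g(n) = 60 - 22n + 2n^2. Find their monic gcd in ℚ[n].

-5 + n

Apply the Euclidean algorithm:
  5n^3 - 45n^2 - 5n + 525 = ((5/2)n + 5)(2n^2 - 22n + 60) + (-45n + 225)
  2n^2 - 22n + 60 = (-(2/45)n + 4/15)(-45n + 225) + (0)
Last nonzero remainder: -45n + 225. Dividing through by -45 gives the monic gcd n - 5.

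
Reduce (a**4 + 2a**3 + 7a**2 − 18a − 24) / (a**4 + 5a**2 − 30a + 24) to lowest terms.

Apply the Euclidean algorithm:
  a**4 + 2a**3 + 7a**2 − 18a − 24 = (a**4 + 5a**2 − 30a + 24) + (2a**3 + 2a**2 + 12a − 48)
  a**4 + 5a**2 − 30a + 24 = ((1/2)a − 1/2)(2a**3 + 2a**2 + 12a − 48) + (0)
Last nonzero remainder: 2a**3 + 2a**2 + 12a − 48. Dividing through by 2 gives the monic gcd a**3 + a**2 + 6a − 24.
Cancel a**3 + a**2 + 6a − 24 from numerator and denominator to get the reduced form.

(a + 1)/(a − 1)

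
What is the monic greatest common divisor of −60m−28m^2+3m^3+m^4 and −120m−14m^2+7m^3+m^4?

6m+m^2

Euclidean algorithm in ℚ[m]:
  m^4+3m^3−28m^2−60m = (m^4+7m^3−14m^2−120m) + (−4m^3−14m^2+60m)
  m^4+7m^3−14m^2−120m = (−(1/4)m−7/8)(−4m^3−14m^2+60m) + (−(45/4)m^2−(135/2)m)
  −4m^3−14m^2+60m = ((16/45)m−8/9)(−(45/4)m^2−(135/2)m) + (0)
Last nonzero remainder: −(45/4)m^2−(135/2)m. Dividing through by −45/4 gives the monic gcd m^2+6m.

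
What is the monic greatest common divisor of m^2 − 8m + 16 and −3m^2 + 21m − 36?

Euclidean algorithm in ℚ[m]:
  m^2 − 8m + 16 = (−1/3)(−3m^2 + 21m − 36) + (−m + 4)
  −3m^2 + 21m − 36 = (3m − 9)(−m + 4) + (0)
Last nonzero remainder: −m + 4. Dividing through by −1 gives the monic gcd m − 4.

m − 4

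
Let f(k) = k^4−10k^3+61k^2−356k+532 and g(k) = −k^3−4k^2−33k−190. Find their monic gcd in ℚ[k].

Euclidean algorithm in ℚ[k]:
  k^4−10k^3+61k^2−356k+532 = (−k+14)(−k^3−4k^2−33k−190) + (84k^2−84k+3192)
  −k^3−4k^2−33k−190 = (−(1/84)k−5/84)(84k^2−84k+3192) + (0)
Last nonzero remainder: 84k^2−84k+3192. Dividing through by 84 gives the monic gcd k^2−k+38.

k^2−k+38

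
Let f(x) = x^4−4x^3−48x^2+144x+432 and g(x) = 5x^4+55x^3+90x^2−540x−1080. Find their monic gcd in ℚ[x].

Repeated division with remainder:
  x^4−4x^3−48x^2+144x+432 = (1/5)(5x^4+55x^3+90x^2−540x−1080) + (−15x^3−66x^2+252x+648)
  5x^4+55x^3+90x^2−540x−1080 = (−(1/3)x−11/5)(−15x^3−66x^2+252x+648) + ((144/5)x^2+(1152/5)x+1728/5)
  −15x^3−66x^2+252x+648 = (−(25/48)x+15/8)((144/5)x^2+(1152/5)x+1728/5) + (0)
Last nonzero remainder: (144/5)x^2+(1152/5)x+1728/5. Dividing through by 144/5 gives the monic gcd x^2+8x+12.

x^2+8x+12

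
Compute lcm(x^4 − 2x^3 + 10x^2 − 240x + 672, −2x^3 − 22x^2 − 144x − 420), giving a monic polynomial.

x^5 + 3x^4 − 190x^2 − 528x + 3360

Repeated division with remainder:
  x^4 − 2x^3 + 10x^2 − 240x + 672 = (−(1/2)x + 13/2)(−2x^3 − 22x^2 − 144x − 420) + (81x^2 + 486x + 3402)
  −2x^3 − 22x^2 − 144x − 420 = (−(2/81)x − 10/81)(81x^2 + 486x + 3402) + (0)
Last nonzero remainder: 81x^2 + 486x + 3402. Dividing through by 81 gives the monic gcd x^2 + 6x + 42.
Then lcm(f, g) = f·g / gcd(f, g); expanding and making the result monic gives the answer.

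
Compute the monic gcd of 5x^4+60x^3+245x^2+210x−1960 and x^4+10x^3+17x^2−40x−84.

Repeated division with remainder:
  5x^4+60x^3+245x^2+210x−1960 = (5)(x^4+10x^3+17x^2−40x−84) + (10x^3+160x^2+410x−1540)
  x^4+10x^3+17x^2−40x−84 = ((1/10)x−3/5)(10x^3+160x^2+410x−1540) + (72x^2+360x−1008)
  10x^3+160x^2+410x−1540 = ((5/36)x+55/36)(72x^2+360x−1008) + (0)
Last nonzero remainder: 72x^2+360x−1008. Dividing through by 72 gives the monic gcd x^2+5x−14.

x^2+5x−14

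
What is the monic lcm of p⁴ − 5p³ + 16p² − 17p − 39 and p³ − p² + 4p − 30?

p⁶ − 3p⁵ + 16p⁴ − 35p³ + 87p² − 248p − 390

By polynomial division,
  p⁴ − 5p³ + 16p² − 17p − 39 = (p − 4)(p³ − p² + 4p − 30) + (8p² + 29p − 159)
  p³ − p² + 4p − 30 = ((1/8)p − 37/64)(8p² + 29p − 159) + ((2601/64)p − 7803/64)
  8p² + 29p − 159 = ((512/2601)p + 3392/2601)((2601/64)p − 7803/64) + (0)
Last nonzero remainder: (2601/64)p − 7803/64. Dividing through by 2601/64 gives the monic gcd p − 3.
Then lcm(f, g) = f·g / gcd(f, g); expanding and making the result monic gives the answer.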